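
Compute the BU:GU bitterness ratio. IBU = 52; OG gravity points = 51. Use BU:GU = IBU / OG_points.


BU:GU = 52 / 51

1.0196


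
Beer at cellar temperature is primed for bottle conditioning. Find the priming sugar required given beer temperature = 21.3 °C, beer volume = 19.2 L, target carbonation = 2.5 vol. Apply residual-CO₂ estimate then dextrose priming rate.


residual = 14.695·(0.01821 + 0.09011·e^(−0.04·T));  sugar = (target − residual)·4.0·V
residual = 14.695·(0.01821 + 0.09011·e^(−0.04·21.3)) = 0.8324
sugar = (2.5 − 0.8324)·4.0·19.2

128.0691 g


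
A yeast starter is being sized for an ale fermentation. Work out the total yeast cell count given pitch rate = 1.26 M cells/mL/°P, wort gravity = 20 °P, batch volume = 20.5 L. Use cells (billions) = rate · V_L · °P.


cells = 1.26 · 20.5 · 20

516.6000 billion cells


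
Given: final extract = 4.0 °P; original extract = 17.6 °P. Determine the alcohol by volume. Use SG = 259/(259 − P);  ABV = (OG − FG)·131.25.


OG = 259/(259 − 17.6) = 1.0729
FG = 259/(259 − 4.0) = 1.0157
ABV = (1.0729 − 1.0157)·131.25

7.5104 % ABV


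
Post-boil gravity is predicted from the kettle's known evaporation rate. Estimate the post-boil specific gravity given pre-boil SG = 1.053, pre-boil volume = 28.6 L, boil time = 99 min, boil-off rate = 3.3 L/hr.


V_post = V_pre − rate·(t/60);  SG_post = 1 + (SG_pre−1)·V_pre/V_post
V_post = 28.6 − 3.3·(99/60) = 23.1550
SG_post = 1 + (1.053 − 1)·28.6/23.1550

1.0655


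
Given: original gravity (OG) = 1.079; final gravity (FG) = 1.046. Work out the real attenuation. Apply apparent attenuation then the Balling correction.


AA = (OG−FG)/(OG−1)·100;  RA = AA·0.8192
AA = (1.079 − 1.046)/(1.079 − 1)·100 = 41.7722
RA = 41.7722·0.8192

34.2197 %


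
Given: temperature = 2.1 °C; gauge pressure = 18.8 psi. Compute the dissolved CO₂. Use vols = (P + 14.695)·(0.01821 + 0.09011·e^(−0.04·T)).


vols = (18.8 + 14.695)·(0.01821 + 0.09011·e^(−0.04·2.1))

3.3850 volumes


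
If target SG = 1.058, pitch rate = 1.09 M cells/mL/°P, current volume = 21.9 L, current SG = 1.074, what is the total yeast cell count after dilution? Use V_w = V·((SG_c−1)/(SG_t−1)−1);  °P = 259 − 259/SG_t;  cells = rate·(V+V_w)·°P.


V_w = 21.9·((1.074−1)/(1.058−1)−1) = 6.0414
V_final = 21.9 + 6.0414 = 27.9414
°P = 259 − 259/1.058 = 14.1985
cells = 1.09·27.9414·14.1985

432.4306 billion cells


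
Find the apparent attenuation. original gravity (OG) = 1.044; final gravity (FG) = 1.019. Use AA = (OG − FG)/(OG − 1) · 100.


AA = (1.044 − 1.019)/(1.044 − 1) · 100

56.8182 %


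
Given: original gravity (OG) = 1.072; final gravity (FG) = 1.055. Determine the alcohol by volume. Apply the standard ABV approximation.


ABV = (OG − FG) · 131.25
ABV = (1.072 − 1.055) · 131.25

2.2313 % ABV


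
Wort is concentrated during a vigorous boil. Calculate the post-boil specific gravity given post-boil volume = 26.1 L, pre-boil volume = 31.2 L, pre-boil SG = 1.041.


SG_post = 1 + (SG_pre − 1)·V_pre/V_post
pts_pre = (1.041 − 1)·1000 = 41.0000
pts_post = 41.0000·31.2/26.1 = 49.0115
SG_post = 1 + 49.0115/1000

1.0490


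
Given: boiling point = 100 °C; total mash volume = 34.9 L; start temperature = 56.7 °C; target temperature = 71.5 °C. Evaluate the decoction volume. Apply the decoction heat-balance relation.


V_dec = V_total·(T_target − T_start)/(T_boil − T_start)
V_dec = 34.9·(71.5 − 56.7)/(100 − 56.7)

11.9289 L


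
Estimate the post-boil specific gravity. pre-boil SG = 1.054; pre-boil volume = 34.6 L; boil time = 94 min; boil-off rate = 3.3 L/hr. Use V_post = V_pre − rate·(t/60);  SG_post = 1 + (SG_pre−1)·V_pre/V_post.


V_post = 34.6 − 3.3·(94/60) = 29.4300
SG_post = 1 + (1.054 − 1)·34.6/29.4300

1.0635


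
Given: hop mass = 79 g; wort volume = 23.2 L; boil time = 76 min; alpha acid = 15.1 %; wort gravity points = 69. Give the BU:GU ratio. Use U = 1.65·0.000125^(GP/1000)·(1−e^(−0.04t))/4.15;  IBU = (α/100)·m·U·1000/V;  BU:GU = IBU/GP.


U = 1.65·0.000125^(69/1000)·(1−e^(−0.04·76))/4.15 = 0.2036
IBU = (15.1/100)·79·0.2036·1000/23.2 = 104.7010
BU:GU = 104.7010/69

1.5174


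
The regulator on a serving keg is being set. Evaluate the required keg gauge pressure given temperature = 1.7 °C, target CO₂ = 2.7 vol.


psi = vols/(0.01821 + 0.09011·e^(−0.04·T)) − 14.695
psi = 2.7/(0.01821 + 0.09011·e^(−0.04·1.7)) − 14.695

11.6732 psi


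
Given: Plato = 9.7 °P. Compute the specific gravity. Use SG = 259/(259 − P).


SG = 259/(259 − 9.7)

1.0389


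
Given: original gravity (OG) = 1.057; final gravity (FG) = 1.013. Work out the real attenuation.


AA = (OG−FG)/(OG−1)·100;  RA = AA·0.8192
AA = (1.057 − 1.013)/(1.057 − 1)·100 = 77.1930
RA = 77.1930·0.8192

63.2365 %


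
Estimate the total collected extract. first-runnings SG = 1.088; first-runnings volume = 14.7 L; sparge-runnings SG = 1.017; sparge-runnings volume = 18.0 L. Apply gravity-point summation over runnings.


total = Σ (SG_i − 1)·1000·V_i
first = (1.088 − 1)·1000·14.7 = 1293.6000
sparge = (1.017 − 1)·1000·18.0 = 306.0000
total = 1293.6000 + 306.0000

1599.6000 gravity·L


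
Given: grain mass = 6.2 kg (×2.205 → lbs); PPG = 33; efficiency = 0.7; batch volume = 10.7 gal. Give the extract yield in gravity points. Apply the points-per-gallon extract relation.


points = lbs × PPG × eff / vol
lbs = 6.2 × 2.205 = 13.6710
points = 13.6710 × 33 × 0.7 / 10.7

29.5140 points


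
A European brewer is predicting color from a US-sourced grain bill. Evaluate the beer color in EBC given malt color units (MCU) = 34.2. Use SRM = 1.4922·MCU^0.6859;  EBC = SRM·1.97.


SRM = 1.4922·34.2^0.6859 = 16.8273
EBC = 16.8273·1.97

33.1499 EBC


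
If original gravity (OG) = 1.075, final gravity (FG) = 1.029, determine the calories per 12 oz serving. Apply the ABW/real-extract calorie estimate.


ABW = (OG−FG)·131.25·0.79/FG;  °P = 259 − 259/SG (for OG→OE and FG→AE);  RE = 0.1808·OE + 0.8192·AE;  Cal = (6.9·ABW + 4·(RE−0.1))·FG·3.55
ABW = (1.075 − 1.029)·131.25·0.79/1.029 = 4.6352
OE = 259 − 259/1.075 = 18.0698 °P
AE = 259 − 259/1.029 = 7.2993 °P
RE = 0.1808·18.0698 + 0.8192·7.2993 = 9.2466 °P
Cal = (6.9·4.6352 + 4·(9.2466−0.1))·1.029·3.55

250.4805 kcal


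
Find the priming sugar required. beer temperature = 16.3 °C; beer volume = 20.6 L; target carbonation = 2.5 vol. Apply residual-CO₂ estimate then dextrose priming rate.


residual = 14.695·(0.01821 + 0.09011·e^(−0.04·T));  sugar = (target − residual)·4.0·V
residual = 14.695·(0.01821 + 0.09011·e^(−0.04·16.3)) = 0.9575
sugar = (2.5 − 0.9575)·4.0·20.6

127.1028 g


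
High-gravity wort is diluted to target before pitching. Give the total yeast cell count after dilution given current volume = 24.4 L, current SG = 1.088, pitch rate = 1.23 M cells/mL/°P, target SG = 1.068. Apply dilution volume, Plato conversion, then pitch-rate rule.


V_w = V·((SG_c−1)/(SG_t−1)−1);  °P = 259 − 259/SG_t;  cells = rate·(V+V_w)·°P
V_w = 24.4·((1.088−1)/(1.068−1)−1) = 7.1765
V_final = 24.4 + 7.1765 = 31.5765
°P = 259 − 259/1.068 = 16.4906
cells = 1.23·31.5765·16.4906

640.4808 billion cells


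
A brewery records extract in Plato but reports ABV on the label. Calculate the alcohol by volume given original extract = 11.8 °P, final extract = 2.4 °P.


SG = 259/(259 − P);  ABV = (OG − FG)·131.25
OG = 259/(259 − 11.8) = 1.0477
FG = 259/(259 − 2.4) = 1.0094
ABV = (1.0477 − 1.0094)·131.25

5.0376 % ABV


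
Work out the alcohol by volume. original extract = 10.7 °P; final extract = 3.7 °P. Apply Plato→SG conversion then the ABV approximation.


SG = 259/(259 − P);  ABV = (OG − FG)·131.25
OG = 259/(259 − 10.7) = 1.0431
FG = 259/(259 − 3.7) = 1.0145
ABV = (1.0431 − 1.0145)·131.25

3.7538 % ABV


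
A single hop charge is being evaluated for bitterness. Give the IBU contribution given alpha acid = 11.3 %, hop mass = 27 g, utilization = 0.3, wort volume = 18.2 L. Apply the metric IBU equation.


IBU = (α/100)·mass·U·1000 / V
IBU = (11.3/100)·27·0.3·1000 / 18.2

50.2912 IBU


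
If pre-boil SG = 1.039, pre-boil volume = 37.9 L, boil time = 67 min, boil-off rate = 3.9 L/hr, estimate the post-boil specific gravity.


V_post = V_pre − rate·(t/60);  SG_post = 1 + (SG_pre−1)·V_pre/V_post
V_post = 37.9 − 3.9·(67/60) = 33.5450
SG_post = 1 + (1.039 − 1)·37.9/33.5450

1.0441


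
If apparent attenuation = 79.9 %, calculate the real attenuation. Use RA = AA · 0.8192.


RA = 79.9 · 0.8192

65.4541 %


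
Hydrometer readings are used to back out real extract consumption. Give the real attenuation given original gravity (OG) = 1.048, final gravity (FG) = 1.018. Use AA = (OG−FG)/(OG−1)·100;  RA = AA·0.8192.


AA = (1.048 − 1.018)/(1.048 − 1)·100 = 62.5000
RA = 62.5000·0.8192

51.2000 %


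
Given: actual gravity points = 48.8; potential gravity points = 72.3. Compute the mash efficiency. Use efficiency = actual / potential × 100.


efficiency = 48.8 / 72.3 × 100

67.4965 %


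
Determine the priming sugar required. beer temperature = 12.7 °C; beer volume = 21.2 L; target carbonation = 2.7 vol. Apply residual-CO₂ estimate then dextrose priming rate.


residual = 14.695·(0.01821 + 0.09011·e^(−0.04·T));  sugar = (target − residual)·4.0·V
residual = 14.695·(0.01821 + 0.09011·e^(−0.04·12.7)) = 1.0643
sugar = (2.7 − 1.0643)·4.0·21.2

138.7036 g


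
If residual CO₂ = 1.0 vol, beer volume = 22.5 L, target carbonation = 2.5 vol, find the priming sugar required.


sugar = (target − residual)·4.0·V
sugar = (2.5 − 1.0)·4.0·22.5

135.0000 g


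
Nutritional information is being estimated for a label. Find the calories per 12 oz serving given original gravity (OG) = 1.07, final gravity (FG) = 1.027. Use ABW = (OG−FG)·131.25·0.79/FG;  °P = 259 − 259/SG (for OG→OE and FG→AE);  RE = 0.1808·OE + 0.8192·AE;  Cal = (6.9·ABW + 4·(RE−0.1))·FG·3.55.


ABW = (1.07 − 1.027)·131.25·0.79/1.027 = 4.3413
OE = 259 − 259/1.07 = 16.9439 °P
AE = 259 − 259/1.027 = 6.8092 °P
RE = 0.1808·16.9439 + 0.8192·6.8092 = 8.6415 °P
Cal = (6.9·4.3413 + 4·(8.6415−0.1))·1.027·3.55

233.7769 kcal


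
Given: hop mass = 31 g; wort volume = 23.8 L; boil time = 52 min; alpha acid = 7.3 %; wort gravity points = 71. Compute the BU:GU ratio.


U = 1.65·0.000125^(GP/1000)·(1−e^(−0.04t))/4.15;  IBU = (α/100)·m·U·1000/V;  BU:GU = IBU/GP
U = 1.65·0.000125^(71/1000)·(1−e^(−0.04·52))/4.15 = 0.1838
IBU = (7.3/100)·31·0.1838·1000/23.8 = 17.4770
BU:GU = 17.4770/71

0.2462


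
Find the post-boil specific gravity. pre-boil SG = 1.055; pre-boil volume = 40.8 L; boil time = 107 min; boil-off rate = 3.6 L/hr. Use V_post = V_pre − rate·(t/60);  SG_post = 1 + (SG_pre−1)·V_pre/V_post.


V_post = 40.8 − 3.6·(107/60) = 34.3800
SG_post = 1 + (1.055 − 1)·40.8/34.3800

1.0653


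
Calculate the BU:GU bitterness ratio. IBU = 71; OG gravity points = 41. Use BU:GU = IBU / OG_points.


BU:GU = 71 / 41

1.7317


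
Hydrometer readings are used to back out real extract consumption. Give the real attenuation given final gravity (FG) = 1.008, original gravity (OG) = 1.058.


AA = (OG−FG)/(OG−1)·100;  RA = AA·0.8192
AA = (1.058 − 1.008)/(1.058 − 1)·100 = 86.2069
RA = 86.2069·0.8192

70.6207 %


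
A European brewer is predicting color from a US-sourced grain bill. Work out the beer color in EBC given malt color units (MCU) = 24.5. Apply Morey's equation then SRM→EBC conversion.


SRM = 1.4922·MCU^0.6859;  EBC = SRM·1.97
SRM = 1.4922·24.5^0.6859 = 13.3862
EBC = 13.3862·1.97

26.3707 EBC


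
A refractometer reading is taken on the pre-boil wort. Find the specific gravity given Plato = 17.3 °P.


SG = 259/(259 − P)
SG = 259/(259 − 17.3)

1.0716


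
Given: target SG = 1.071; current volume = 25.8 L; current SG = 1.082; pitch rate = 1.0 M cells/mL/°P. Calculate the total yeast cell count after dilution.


V_w = V·((SG_c−1)/(SG_t−1)−1);  °P = 259 − 259/SG_t;  cells = rate·(V+V_w)·°P
V_w = 25.8·((1.082−1)/(1.071−1)−1) = 3.9972
V_final = 25.8 + 3.9972 = 29.7972
°P = 259 − 259/1.071 = 17.1699
cells = 1.0·29.7972·17.1699

511.6157 billion cells


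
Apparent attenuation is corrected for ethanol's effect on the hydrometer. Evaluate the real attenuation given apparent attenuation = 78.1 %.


RA = AA · 0.8192
RA = 78.1 · 0.8192

63.9795 %


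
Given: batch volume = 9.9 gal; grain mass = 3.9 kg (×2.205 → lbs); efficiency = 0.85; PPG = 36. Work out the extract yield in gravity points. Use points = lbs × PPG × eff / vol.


lbs = 3.9 × 2.205 = 8.5995
points = 8.5995 × 36 × 0.85 / 9.9

26.5803 points


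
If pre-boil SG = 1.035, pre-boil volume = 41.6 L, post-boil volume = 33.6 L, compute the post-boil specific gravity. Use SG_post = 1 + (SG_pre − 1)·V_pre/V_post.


pts_pre = (1.035 − 1)·1000 = 35.0000
pts_post = 35.0000·41.6/33.6 = 43.3333
SG_post = 1 + 43.3333/1000

1.0433


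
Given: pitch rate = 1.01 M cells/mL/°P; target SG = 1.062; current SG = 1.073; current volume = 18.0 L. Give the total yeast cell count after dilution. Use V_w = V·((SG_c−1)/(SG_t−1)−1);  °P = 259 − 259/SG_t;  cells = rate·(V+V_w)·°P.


V_w = 18.0·((1.073−1)/(1.062−1)−1) = 3.1935
V_final = 18.0 + 3.1935 = 21.1935
°P = 259 − 259/1.062 = 15.1205
cells = 1.01·21.1935·15.1205

323.6622 billion cells


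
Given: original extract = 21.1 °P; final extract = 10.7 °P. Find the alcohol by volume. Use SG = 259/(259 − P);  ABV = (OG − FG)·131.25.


OG = 259/(259 − 21.1) = 1.0887
FG = 259/(259 − 10.7) = 1.0431
ABV = (1.0887 − 1.0431)·131.25

5.9850 % ABV


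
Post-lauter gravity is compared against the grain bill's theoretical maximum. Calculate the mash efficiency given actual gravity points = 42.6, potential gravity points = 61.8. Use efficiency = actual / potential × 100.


efficiency = 42.6 / 61.8 × 100

68.9320 %


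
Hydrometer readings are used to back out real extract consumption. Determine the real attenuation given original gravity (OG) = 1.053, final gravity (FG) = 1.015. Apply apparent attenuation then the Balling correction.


AA = (OG−FG)/(OG−1)·100;  RA = AA·0.8192
AA = (1.053 − 1.015)/(1.053 − 1)·100 = 71.6981
RA = 71.6981·0.8192

58.7351 %


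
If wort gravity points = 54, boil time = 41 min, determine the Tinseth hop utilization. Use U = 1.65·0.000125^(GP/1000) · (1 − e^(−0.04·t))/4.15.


bigness = 1.65·0.000125^(54/1000) = 1.0156
boil_factor = (1 − e^(−0.04·41))/4.15 = 0.1942
U = 1.0156 · 0.1942

0.1972


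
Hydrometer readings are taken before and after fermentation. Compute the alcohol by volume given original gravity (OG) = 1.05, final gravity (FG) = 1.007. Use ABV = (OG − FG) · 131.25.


ABV = (1.05 − 1.007) · 131.25

5.6438 % ABV


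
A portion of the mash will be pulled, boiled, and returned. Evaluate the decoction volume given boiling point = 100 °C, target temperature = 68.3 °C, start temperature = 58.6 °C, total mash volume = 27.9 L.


V_dec = V_total·(T_target − T_start)/(T_boil − T_start)
V_dec = 27.9·(68.3 − 58.6)/(100 − 58.6)

6.5370 L


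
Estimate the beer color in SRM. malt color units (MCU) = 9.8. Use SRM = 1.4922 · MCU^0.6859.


SRM = 1.4922 · 9.8^0.6859

7.1402 SRM


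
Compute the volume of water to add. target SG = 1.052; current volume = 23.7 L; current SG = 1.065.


V_water = V·((SG_curr − 1)/(SG_target − 1) − 1)
V_water = 23.7·((1.065 − 1)/(1.052 − 1) − 1)

5.9250 L


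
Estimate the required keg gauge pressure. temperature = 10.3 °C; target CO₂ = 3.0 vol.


psi = vols/(0.01821 + 0.09011·e^(−0.04·T)) − 14.695
psi = 3.0/(0.01821 + 0.09011·e^(−0.04·10.3)) − 14.695

23.8198 psi


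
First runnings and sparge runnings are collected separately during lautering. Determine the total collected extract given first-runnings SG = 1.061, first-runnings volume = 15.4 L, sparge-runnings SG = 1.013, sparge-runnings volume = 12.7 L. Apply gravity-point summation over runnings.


total = Σ (SG_i − 1)·1000·V_i
first = (1.061 − 1)·1000·15.4 = 939.4000
sparge = (1.013 − 1)·1000·12.7 = 165.1000
total = 939.4000 + 165.1000

1104.5000 gravity·L


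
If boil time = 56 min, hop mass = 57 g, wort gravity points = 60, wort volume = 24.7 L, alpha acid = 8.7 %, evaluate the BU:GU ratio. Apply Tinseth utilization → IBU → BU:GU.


U = 1.65·0.000125^(GP/1000)·(1−e^(−0.04t))/4.15;  IBU = (α/100)·m·U·1000/V;  BU:GU = IBU/GP
U = 1.65·0.000125^(60/1000)·(1−e^(−0.04·56))/4.15 = 0.2072
IBU = (8.7/100)·57·0.2072·1000/24.7 = 41.5970
BU:GU = 41.5970/60

0.6933


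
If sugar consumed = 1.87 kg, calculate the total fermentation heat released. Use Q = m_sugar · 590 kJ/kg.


Q = 1.87 · 590

1103.3000 kJ


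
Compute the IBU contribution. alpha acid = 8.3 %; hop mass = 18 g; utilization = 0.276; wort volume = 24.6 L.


IBU = (α/100)·mass·U·1000 / V
IBU = (8.3/100)·18·0.276·1000 / 24.6

16.7620 IBU


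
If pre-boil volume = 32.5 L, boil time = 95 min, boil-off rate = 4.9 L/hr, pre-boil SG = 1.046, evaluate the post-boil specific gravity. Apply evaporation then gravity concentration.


V_post = V_pre − rate·(t/60);  SG_post = 1 + (SG_pre−1)·V_pre/V_post
V_post = 32.5 − 4.9·(95/60) = 24.7417
SG_post = 1 + (1.046 − 1)·32.5/24.7417

1.0604


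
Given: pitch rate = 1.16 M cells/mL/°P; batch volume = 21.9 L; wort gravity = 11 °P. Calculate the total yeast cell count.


cells (billions) = rate · V_L · °P
cells = 1.16 · 21.9 · 11

279.4440 billion cells


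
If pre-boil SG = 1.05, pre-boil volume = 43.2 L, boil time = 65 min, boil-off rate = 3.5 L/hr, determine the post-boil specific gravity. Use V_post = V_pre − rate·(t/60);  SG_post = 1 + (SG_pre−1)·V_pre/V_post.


V_post = 43.2 − 3.5·(65/60) = 39.4083
SG_post = 1 + (1.05 − 1)·43.2/39.4083

1.0548


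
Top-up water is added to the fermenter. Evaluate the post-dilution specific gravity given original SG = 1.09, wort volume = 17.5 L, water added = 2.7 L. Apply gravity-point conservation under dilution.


SG_new = 1 + (SG_old − 1)·V_old/(V_old + V_water)
pts = (1.09 − 1)·1000·17.5/(17.5 + 2.7) = 77.9703
SG_new = 1 + 77.9703/1000

1.0780


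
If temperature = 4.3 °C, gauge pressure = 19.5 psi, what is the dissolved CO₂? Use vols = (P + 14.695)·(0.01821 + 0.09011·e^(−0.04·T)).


vols = (19.5 + 14.695)·(0.01821 + 0.09011·e^(−0.04·4.3))

3.2171 volumes


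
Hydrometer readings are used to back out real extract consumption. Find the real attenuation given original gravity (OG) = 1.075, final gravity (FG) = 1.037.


AA = (OG−FG)/(OG−1)·100;  RA = AA·0.8192
AA = (1.075 − 1.037)/(1.075 − 1)·100 = 50.6667
RA = 50.6667·0.8192

41.5061 %


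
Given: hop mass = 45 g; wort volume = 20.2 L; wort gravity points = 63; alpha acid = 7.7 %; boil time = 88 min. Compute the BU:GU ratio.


U = 1.65·0.000125^(GP/1000)·(1−e^(−0.04t))/4.15;  IBU = (α/100)·m·U·1000/V;  BU:GU = IBU/GP
U = 1.65·0.000125^(63/1000)·(1−e^(−0.04·88))/4.15 = 0.2190
IBU = (7.7/100)·45·0.2190·1000/20.2 = 37.5703
BU:GU = 37.5703/63

0.5964


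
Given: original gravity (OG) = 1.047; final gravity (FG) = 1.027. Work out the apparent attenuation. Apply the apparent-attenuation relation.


AA = (OG − FG)/(OG − 1) · 100
AA = (1.047 − 1.027)/(1.047 − 1) · 100

42.5532 %


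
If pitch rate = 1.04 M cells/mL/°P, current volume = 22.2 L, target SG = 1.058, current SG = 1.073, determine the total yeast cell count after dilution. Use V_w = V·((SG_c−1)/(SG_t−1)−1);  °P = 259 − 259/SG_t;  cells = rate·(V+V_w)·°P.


V_w = 22.2·((1.073−1)/(1.058−1)−1) = 5.7414
V_final = 22.2 + 5.7414 = 27.9414
°P = 259 − 259/1.058 = 14.1985
cells = 1.04·27.9414·14.1985

412.5943 billion cells


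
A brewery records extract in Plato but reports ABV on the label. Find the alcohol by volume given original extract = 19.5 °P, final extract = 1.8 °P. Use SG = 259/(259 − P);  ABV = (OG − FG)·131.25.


OG = 259/(259 − 19.5) = 1.0814
FG = 259/(259 − 1.8) = 1.0070
ABV = (1.0814 − 1.0070)·131.25

9.7678 % ABV


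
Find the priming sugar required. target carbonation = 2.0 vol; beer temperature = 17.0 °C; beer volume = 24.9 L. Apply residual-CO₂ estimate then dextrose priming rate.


residual = 14.695·(0.01821 + 0.09011·e^(−0.04·T));  sugar = (target − residual)·4.0·V
residual = 14.695·(0.01821 + 0.09011·e^(−0.04·17.0)) = 0.9384
sugar = (2.0 − 0.9384)·4.0·24.9

105.7313 g


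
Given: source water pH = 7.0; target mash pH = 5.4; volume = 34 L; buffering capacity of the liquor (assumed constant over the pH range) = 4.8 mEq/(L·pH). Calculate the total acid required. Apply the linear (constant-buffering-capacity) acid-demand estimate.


acid = buffering capacity · (pH_source − pH_target) · V
acid = 4.8 · (7.0 − 5.4) · 34

261.1200 mEq


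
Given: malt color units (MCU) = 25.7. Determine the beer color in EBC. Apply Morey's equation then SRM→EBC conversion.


SRM = 1.4922·MCU^0.6859;  EBC = SRM·1.97
SRM = 1.4922·25.7^0.6859 = 13.8325
EBC = 13.8325·1.97

27.2500 EBC


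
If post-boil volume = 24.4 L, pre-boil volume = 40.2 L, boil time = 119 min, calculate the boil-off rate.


rate = (V_pre − V_post) / (t_min/60)
rate = (40.2 − 24.4) / (119/60)

7.9664 L/hr


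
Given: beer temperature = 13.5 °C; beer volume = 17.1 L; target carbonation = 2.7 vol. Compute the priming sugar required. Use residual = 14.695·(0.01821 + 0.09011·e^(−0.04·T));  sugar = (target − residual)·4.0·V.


residual = 14.695·(0.01821 + 0.09011·e^(−0.04·13.5)) = 1.0393
sugar = (2.7 − 1.0393)·4.0·17.1

113.5952 g


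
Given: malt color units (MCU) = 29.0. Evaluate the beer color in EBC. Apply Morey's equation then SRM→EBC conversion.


SRM = 1.4922·MCU^0.6859;  EBC = SRM·1.97
SRM = 1.4922·29.0^0.6859 = 15.0275
EBC = 15.0275·1.97

29.6041 EBC


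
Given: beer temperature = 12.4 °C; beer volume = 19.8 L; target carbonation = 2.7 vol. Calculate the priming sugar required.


residual = 14.695·(0.01821 + 0.09011·e^(−0.04·T));  sugar = (target − residual)·4.0·V
residual = 14.695·(0.01821 + 0.09011·e^(−0.04·12.4)) = 1.0740
sugar = (2.7 − 1.0740)·4.0·19.8

128.7822 g


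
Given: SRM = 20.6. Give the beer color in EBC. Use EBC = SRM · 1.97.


EBC = 20.6 · 1.97

40.5820 EBC


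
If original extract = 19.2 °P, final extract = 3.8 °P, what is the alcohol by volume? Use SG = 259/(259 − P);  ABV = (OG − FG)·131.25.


OG = 259/(259 − 19.2) = 1.0801
FG = 259/(259 − 3.8) = 1.0149
ABV = (1.0801 − 1.0149)·131.25

8.5544 % ABV


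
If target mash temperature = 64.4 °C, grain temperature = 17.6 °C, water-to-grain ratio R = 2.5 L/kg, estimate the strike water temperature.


T_strike = (0.41/R)·(T_mash − T_grain) + T_mash
T_strike = (0.41/2.5)·(64.4 − 17.6) + 64.4

72.0752 °C


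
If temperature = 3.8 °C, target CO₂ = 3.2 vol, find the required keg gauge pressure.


psi = vols/(0.01821 + 0.09011·e^(−0.04·T)) − 14.695
psi = 3.2/(0.01821 + 0.09011·e^(−0.04·3.8)) − 14.695

18.7731 psi


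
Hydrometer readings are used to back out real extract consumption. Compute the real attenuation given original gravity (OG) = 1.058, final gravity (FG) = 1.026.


AA = (OG−FG)/(OG−1)·100;  RA = AA·0.8192
AA = (1.058 − 1.026)/(1.058 − 1)·100 = 55.1724
RA = 55.1724·0.8192

45.1972 %


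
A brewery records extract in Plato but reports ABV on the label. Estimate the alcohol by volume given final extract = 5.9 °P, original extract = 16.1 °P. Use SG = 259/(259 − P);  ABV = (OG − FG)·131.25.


OG = 259/(259 − 16.1) = 1.0663
FG = 259/(259 − 5.9) = 1.0233
ABV = (1.0663 − 1.0233)·131.25

5.6400 % ABV


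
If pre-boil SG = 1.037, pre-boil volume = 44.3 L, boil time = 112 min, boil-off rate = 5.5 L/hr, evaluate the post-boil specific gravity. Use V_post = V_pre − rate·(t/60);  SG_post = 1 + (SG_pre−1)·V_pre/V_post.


V_post = 44.3 − 5.5·(112/60) = 34.0333
SG_post = 1 + (1.037 − 1)·44.3/34.0333

1.0482


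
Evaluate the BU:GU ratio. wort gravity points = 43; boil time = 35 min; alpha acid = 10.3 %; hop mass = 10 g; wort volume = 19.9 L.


U = 1.65·0.000125^(GP/1000)·(1−e^(−0.04t))/4.15;  IBU = (α/100)·m·U·1000/V;  BU:GU = IBU/GP
U = 1.65·0.000125^(43/1000)·(1−e^(−0.04·35))/4.15 = 0.2035
IBU = (10.3/100)·10·0.2035·1000/19.9 = 10.5345
BU:GU = 10.5345/43

0.2450


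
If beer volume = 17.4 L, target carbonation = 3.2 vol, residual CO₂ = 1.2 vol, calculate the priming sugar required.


sugar = (target − residual)·4.0·V
sugar = (3.2 − 1.2)·4.0·17.4

139.2000 g


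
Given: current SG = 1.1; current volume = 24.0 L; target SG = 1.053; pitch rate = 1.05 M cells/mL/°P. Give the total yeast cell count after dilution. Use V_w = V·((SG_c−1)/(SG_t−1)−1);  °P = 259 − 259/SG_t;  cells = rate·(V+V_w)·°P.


V_w = 24.0·((1.1−1)/(1.053−1)−1) = 21.2830
V_final = 24.0 + 21.2830 = 45.2830
°P = 259 − 259/1.053 = 13.0361
cells = 1.05·45.2830·13.0361

619.8291 billion cells


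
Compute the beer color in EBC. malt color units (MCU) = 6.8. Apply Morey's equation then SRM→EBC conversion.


SRM = 1.4922·MCU^0.6859;  EBC = SRM·1.97
SRM = 1.4922·6.8^0.6859 = 5.5571
EBC = 5.5571·1.97

10.9474 EBC


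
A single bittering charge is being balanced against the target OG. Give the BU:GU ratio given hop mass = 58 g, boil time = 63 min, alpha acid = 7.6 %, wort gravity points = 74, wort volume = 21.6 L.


U = 1.65·0.000125^(GP/1000)·(1−e^(−0.04t))/4.15;  IBU = (α/100)·m·U·1000/V;  BU:GU = IBU/GP
U = 1.65·0.000125^(74/1000)·(1−e^(−0.04·63))/4.15 = 0.1880
IBU = (7.6/100)·58·0.1880·1000/21.6 = 38.3677
BU:GU = 38.3677/74

0.5185


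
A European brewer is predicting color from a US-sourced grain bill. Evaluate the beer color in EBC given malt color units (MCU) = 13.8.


SRM = 1.4922·MCU^0.6859;  EBC = SRM·1.97
SRM = 1.4922·13.8^0.6859 = 9.0296
EBC = 9.0296·1.97

17.7884 EBC


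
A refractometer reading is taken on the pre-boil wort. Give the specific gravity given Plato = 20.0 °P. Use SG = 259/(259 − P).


SG = 259/(259 − 20.0)

1.0837


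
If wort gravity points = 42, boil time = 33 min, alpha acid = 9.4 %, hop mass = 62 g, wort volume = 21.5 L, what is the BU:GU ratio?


U = 1.65·0.000125^(GP/1000)·(1−e^(−0.04t))/4.15;  IBU = (α/100)·m·U·1000/V;  BU:GU = IBU/GP
U = 1.65·0.000125^(42/1000)·(1−e^(−0.04·33))/4.15 = 0.1998
IBU = (9.4/100)·62·0.1998·1000/21.5 = 54.1516
BU:GU = 54.1516/42

1.2893


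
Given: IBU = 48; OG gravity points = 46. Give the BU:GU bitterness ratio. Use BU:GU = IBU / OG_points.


BU:GU = 48 / 46

1.0435


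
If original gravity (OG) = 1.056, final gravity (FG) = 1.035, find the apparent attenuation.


AA = (OG − FG)/(OG − 1) · 100
AA = (1.056 − 1.035)/(1.056 − 1) · 100

37.5000 %


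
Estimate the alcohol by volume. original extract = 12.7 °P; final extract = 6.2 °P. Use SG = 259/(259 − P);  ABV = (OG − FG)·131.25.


OG = 259/(259 − 12.7) = 1.0516
FG = 259/(259 − 6.2) = 1.0245
ABV = (1.0516 − 1.0245)·131.25

3.5487 % ABV


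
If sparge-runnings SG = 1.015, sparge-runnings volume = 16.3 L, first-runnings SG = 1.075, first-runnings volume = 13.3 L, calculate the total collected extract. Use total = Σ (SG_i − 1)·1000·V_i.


first = (1.075 − 1)·1000·13.3 = 997.5000
sparge = (1.015 − 1)·1000·16.3 = 244.5000
total = 997.5000 + 244.5000

1242.0000 gravity·L


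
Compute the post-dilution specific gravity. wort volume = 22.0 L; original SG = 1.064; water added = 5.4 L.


SG_new = 1 + (SG_old − 1)·V_old/(V_old + V_water)
pts = (1.064 − 1)·1000·22.0/(22.0 + 5.4) = 51.3869
SG_new = 1 + 51.3869/1000

1.0514


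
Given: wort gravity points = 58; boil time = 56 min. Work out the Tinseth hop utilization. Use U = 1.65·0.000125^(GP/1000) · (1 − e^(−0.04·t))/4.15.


bigness = 1.65·0.000125^(58/1000) = 0.9797
boil_factor = (1 − e^(−0.04·56))/4.15 = 0.2153
U = 0.9797 · 0.2153

0.2109


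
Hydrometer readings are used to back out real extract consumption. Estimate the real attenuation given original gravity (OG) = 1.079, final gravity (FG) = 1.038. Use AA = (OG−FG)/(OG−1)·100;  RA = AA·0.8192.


AA = (1.079 − 1.038)/(1.079 − 1)·100 = 51.8987
RA = 51.8987·0.8192

42.5154 %


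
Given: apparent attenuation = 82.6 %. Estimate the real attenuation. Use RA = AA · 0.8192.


RA = 82.6 · 0.8192

67.6659 %


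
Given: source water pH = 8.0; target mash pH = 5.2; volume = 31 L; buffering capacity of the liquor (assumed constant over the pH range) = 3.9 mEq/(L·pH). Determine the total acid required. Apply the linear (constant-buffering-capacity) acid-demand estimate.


acid = buffering capacity · (pH_source − pH_target) · V
acid = 3.9 · (8.0 − 5.2) · 31

338.5200 mEq


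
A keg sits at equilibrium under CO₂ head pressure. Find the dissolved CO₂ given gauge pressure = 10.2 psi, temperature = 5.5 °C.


vols = (P + 14.695)·(0.01821 + 0.09011·e^(−0.04·T))
vols = (10.2 + 14.695)·(0.01821 + 0.09011·e^(−0.04·5.5))

2.2536 volumes


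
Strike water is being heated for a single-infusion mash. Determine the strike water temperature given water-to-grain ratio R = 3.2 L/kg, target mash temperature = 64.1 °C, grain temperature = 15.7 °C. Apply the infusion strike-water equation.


T_strike = (0.41/R)·(T_mash − T_grain) + T_mash
T_strike = (0.41/3.2)·(64.1 − 15.7) + 64.1

70.3012 °C


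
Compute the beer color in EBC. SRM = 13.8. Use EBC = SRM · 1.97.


EBC = 13.8 · 1.97

27.1860 EBC


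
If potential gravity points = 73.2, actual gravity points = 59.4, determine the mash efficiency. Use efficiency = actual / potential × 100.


efficiency = 59.4 / 73.2 × 100

81.1475 %


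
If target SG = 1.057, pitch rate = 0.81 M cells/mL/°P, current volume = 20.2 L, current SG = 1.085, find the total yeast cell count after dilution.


V_w = V·((SG_c−1)/(SG_t−1)−1);  °P = 259 − 259/SG_t;  cells = rate·(V+V_w)·°P
V_w = 20.2·((1.085−1)/(1.057−1)−1) = 9.9228
V_final = 20.2 + 9.9228 = 30.1228
°P = 259 − 259/1.057 = 13.9669
cells = 0.81·30.1228·13.9669

340.7847 billion cells


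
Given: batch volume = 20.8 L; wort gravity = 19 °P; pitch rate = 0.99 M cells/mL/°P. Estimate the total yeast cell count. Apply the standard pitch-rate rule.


cells (billions) = rate · V_L · °P
cells = 0.99 · 20.8 · 19

391.2480 billion cells


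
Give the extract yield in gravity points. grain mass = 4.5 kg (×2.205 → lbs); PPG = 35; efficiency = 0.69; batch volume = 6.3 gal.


points = lbs × PPG × eff / vol
lbs = 4.5 × 2.205 = 9.9225
points = 9.9225 × 35 × 0.69 / 6.3

38.0362 points


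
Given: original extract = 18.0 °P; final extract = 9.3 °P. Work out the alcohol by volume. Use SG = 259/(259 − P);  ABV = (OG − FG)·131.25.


OG = 259/(259 − 18.0) = 1.0747
FG = 259/(259 − 9.3) = 1.0372
ABV = (1.0747 − 1.0372)·131.25

4.9145 % ABV


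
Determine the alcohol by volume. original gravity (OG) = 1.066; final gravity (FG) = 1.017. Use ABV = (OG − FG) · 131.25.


ABV = (1.066 − 1.017) · 131.25

6.4313 % ABV


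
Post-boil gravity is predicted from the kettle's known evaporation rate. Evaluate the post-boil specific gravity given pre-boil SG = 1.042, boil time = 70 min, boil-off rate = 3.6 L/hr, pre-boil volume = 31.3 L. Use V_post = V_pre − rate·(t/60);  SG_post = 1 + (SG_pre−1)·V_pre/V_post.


V_post = 31.3 − 3.6·(70/60) = 27.1000
SG_post = 1 + (1.042 − 1)·31.3/27.1000

1.0485


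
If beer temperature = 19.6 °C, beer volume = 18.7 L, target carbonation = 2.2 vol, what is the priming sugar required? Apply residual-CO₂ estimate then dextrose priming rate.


residual = 14.695·(0.01821 + 0.09011·e^(−0.04·T));  sugar = (target − residual)·4.0·V
residual = 14.695·(0.01821 + 0.09011·e^(−0.04·19.6)) = 0.8722
sugar = (2.2 − 0.8722)·4.0·18.7

99.3210 g


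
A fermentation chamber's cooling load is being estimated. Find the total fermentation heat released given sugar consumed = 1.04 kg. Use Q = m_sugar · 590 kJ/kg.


Q = 1.04 · 590

613.6000 kJ


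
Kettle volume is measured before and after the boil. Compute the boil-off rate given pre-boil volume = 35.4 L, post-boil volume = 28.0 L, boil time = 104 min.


rate = (V_pre − V_post) / (t_min/60)
rate = (35.4 − 28.0) / (104/60)

4.2692 L/hr


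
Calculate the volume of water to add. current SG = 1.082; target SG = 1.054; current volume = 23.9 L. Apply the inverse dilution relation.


V_water = V·((SG_curr − 1)/(SG_target − 1) − 1)
V_water = 23.9·((1.082 − 1)/(1.054 − 1) − 1)

12.3926 L


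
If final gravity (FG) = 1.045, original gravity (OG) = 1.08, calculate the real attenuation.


AA = (OG−FG)/(OG−1)·100;  RA = AA·0.8192
AA = (1.08 − 1.045)/(1.08 − 1)·100 = 43.7500
RA = 43.7500·0.8192

35.8400 %


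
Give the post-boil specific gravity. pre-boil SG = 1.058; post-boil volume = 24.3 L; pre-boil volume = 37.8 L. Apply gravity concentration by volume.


SG_post = 1 + (SG_pre − 1)·V_pre/V_post
pts_pre = (1.058 − 1)·1000 = 58.0000
pts_post = 58.0000·37.8/24.3 = 90.2222
SG_post = 1 + 90.2222/1000

1.0902


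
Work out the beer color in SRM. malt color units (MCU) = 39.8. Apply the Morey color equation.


SRM = 1.4922 · MCU^0.6859
SRM = 1.4922 · 39.8^0.6859

18.6718 SRM


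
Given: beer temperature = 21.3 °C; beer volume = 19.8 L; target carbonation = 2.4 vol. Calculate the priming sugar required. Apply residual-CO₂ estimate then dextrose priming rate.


residual = 14.695·(0.01821 + 0.09011·e^(−0.04·T));  sugar = (target − residual)·4.0·V
residual = 14.695·(0.01821 + 0.09011·e^(−0.04·21.3)) = 0.8324
sugar = (2.4 − 0.8324)·4.0·19.8

124.1513 g


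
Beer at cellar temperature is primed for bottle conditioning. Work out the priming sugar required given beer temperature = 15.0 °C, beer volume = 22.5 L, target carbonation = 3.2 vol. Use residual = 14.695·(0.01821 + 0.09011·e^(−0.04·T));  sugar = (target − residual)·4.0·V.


residual = 14.695·(0.01821 + 0.09011·e^(−0.04·15.0)) = 0.9943
sugar = (3.2 − 0.9943)·4.0·22.5

198.5117 g


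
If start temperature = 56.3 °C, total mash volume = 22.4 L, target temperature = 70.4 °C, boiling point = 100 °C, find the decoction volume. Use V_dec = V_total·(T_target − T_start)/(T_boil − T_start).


V_dec = 22.4·(70.4 − 56.3)/(100 − 56.3)

7.2275 L


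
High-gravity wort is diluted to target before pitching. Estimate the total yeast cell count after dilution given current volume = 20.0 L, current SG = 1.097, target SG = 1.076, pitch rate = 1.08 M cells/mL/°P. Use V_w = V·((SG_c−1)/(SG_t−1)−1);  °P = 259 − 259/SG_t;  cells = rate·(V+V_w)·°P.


V_w = 20.0·((1.097−1)/(1.076−1)−1) = 5.5263
V_final = 20.0 + 5.5263 = 25.5263
°P = 259 − 259/1.076 = 18.2937
cells = 1.08·25.5263·18.2937

504.3279 billion cells


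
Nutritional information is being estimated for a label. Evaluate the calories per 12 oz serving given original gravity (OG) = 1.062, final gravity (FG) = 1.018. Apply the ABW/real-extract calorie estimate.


ABW = (OG−FG)·131.25·0.79/FG;  °P = 259 − 259/SG (for OG→OE and FG→AE);  RE = 0.1808·OE + 0.8192·AE;  Cal = (6.9·ABW + 4·(RE−0.1))·FG·3.55
ABW = (1.062 − 1.018)·131.25·0.79/1.018 = 4.4816
OE = 259 − 259/1.062 = 15.1205 °P
AE = 259 − 259/1.018 = 4.5796 °P
RE = 0.1808·15.1205 + 0.8192·4.5796 = 6.4854 °P
Cal = (6.9·4.4816 + 4·(6.4854−0.1))·1.018·3.55

204.0567 kcal


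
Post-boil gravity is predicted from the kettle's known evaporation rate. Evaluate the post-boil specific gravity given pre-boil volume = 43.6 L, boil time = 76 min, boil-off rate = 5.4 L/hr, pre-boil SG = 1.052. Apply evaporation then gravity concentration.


V_post = V_pre − rate·(t/60);  SG_post = 1 + (SG_pre−1)·V_pre/V_post
V_post = 43.6 − 5.4·(76/60) = 36.7600
SG_post = 1 + (1.052 − 1)·43.6/36.7600

1.0617


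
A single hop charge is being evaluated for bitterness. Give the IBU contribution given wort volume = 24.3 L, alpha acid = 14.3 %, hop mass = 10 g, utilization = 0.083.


IBU = (α/100)·mass·U·1000 / V
IBU = (14.3/100)·10·0.083·1000 / 24.3

4.8844 IBU


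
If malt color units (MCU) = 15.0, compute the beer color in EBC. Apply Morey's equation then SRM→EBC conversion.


SRM = 1.4922·MCU^0.6859;  EBC = SRM·1.97
SRM = 1.4922·15.0^0.6859 = 9.5611
EBC = 9.5611·1.97

18.8354 EBC


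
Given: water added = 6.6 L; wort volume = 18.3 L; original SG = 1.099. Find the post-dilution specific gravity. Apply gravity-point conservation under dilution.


SG_new = 1 + (SG_old − 1)·V_old/(V_old + V_water)
pts = (1.099 − 1)·1000·18.3/(18.3 + 6.6) = 72.7590
SG_new = 1 + 72.7590/1000

1.0728


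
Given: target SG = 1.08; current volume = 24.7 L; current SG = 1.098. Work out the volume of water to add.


V_water = V·((SG_curr − 1)/(SG_target − 1) − 1)
V_water = 24.7·((1.098 − 1)/(1.08 − 1) − 1)

5.5575 L


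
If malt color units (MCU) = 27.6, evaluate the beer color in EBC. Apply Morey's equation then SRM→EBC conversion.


SRM = 1.4922·MCU^0.6859;  EBC = SRM·1.97
SRM = 1.4922·27.6^0.6859 = 14.5260
EBC = 14.5260·1.97

28.6163 EBC


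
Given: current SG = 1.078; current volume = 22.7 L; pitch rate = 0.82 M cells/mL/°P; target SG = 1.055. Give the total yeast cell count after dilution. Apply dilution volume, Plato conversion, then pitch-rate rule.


V_w = V·((SG_c−1)/(SG_t−1)−1);  °P = 259 − 259/SG_t;  cells = rate·(V+V_w)·°P
V_w = 22.7·((1.078−1)/(1.055−1)−1) = 9.4927
V_final = 22.7 + 9.4927 = 32.1927
°P = 259 − 259/1.055 = 13.5024
cells = 0.82·32.1927·13.5024

356.4360 billion cells


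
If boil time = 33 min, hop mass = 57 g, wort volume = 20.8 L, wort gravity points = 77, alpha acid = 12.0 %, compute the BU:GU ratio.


U = 1.65·0.000125^(GP/1000)·(1−e^(−0.04t))/4.15;  IBU = (α/100)·m·U·1000/V;  BU:GU = IBU/GP
U = 1.65·0.000125^(77/1000)·(1−e^(−0.04·33))/4.15 = 0.1459
IBU = (12.0/100)·57·0.1459·1000/20.8 = 47.9639
BU:GU = 47.9639/77

0.6229


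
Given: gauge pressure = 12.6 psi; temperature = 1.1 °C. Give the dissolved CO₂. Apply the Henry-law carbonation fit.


vols = (P + 14.695)·(0.01821 + 0.09011·e^(−0.04·T))
vols = (12.6 + 14.695)·(0.01821 + 0.09011·e^(−0.04·1.1))

2.8507 volumes


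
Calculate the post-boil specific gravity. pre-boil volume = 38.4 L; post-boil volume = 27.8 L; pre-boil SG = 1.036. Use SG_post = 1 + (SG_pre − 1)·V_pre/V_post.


pts_pre = (1.036 − 1)·1000 = 36.0000
pts_post = 36.0000·38.4/27.8 = 49.7266
SG_post = 1 + 49.7266/1000

1.0497


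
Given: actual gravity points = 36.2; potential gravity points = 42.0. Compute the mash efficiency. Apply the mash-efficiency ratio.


efficiency = actual / potential × 100
efficiency = 36.2 / 42.0 × 100

86.1905 %


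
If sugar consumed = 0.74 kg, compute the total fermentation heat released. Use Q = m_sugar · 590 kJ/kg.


Q = 0.74 · 590

436.6000 kJ


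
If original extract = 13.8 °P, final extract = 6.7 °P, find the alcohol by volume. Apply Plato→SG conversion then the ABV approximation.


SG = 259/(259 − P);  ABV = (OG − FG)·131.25
OG = 259/(259 − 13.8) = 1.0563
FG = 259/(259 − 6.7) = 1.0266
ABV = (1.0563 − 1.0266)·131.25

3.9014 % ABV
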